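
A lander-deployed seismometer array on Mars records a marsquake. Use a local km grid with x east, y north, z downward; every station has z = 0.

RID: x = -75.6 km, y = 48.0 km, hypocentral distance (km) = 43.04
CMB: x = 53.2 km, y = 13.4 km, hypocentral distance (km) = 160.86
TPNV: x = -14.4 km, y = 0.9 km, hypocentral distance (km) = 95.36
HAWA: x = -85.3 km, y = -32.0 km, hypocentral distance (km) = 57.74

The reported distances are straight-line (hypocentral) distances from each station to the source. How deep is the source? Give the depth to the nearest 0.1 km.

Each station gives a sphere (x−x_i)² + (y−y_i)² + z² = d_i² (stations at z=0).
Subtracting the RID sphere from CMB and TPNV: z² cancels, leaving linear equations in x and y:
257.6 x − 69.2 y = -29033.06
122.4 x − 94.2 y = -15052.28
Solving: x ≈ -107.199, y ≈ 20.500 km (keep extra digits for the depth step; rounded: -107.2, 20.5).
Then from the RID sphere: z² = 43.04² − (x + 75.6)² − (y − 48.0)² with x = -107.199, y = 20.500, so z ≈ 9.884 ≈ 9.9 km.

9.9 km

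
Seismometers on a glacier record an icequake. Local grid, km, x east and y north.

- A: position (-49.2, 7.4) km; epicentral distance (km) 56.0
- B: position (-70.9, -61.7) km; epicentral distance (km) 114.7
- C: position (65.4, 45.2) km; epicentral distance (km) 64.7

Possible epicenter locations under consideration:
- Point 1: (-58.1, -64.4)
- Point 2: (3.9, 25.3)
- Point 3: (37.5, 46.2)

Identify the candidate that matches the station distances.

For each candidate, compare |candidate − station| to the reported distance:
Point 1: residuals A 16.3, B 101.6, C 100.4 → max 101.6 km
Point 2: residuals A 0.0, B 0.0, C 0.1 → max 0.1 km
Point 3: residuals A 39.0, B 38.2, C 36.8 → max 39.0 km
Only Point 2 has all residuals ≈ 0.

Point 2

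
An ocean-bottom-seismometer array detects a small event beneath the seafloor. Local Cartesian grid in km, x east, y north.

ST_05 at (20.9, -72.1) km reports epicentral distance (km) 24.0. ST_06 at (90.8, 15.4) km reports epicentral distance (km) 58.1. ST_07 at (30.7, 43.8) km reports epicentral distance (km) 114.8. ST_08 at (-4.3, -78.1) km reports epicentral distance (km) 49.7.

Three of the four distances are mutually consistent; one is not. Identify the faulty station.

Solve using three stations at a time. Using ST_05, ST_07, ST_08 (subtract circle equations pairwise → linear system) gives (x, y) ≈ (44.7, -70.1).
Distances from that point to each station vs reported:
  ST_05: calculated 23.9 vs reported 24.0 → residual 0.1 km
  ST_06: calculated 97.2 vs reported 58.1 → residual 39.1 km
  ST_07: calculated 114.8 vs reported 114.8 → residual 0.0 km
  ST_08: calculated 49.6 vs reported 49.7 → residual 0.1 km
ST_05, ST_07, ST_08 are mutually consistent (residuals ≈ 0); ST_06 is off by 39.1 km.

ST_06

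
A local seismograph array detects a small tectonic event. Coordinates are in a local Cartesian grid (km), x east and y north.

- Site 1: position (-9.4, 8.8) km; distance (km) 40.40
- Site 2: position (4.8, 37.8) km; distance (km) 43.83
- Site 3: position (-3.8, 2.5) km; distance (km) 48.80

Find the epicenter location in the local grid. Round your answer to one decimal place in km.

Circle about each station: (x + 9.4)² + (y − 8.8)² = 40.40²; (x − 4.8)² + (y − 37.8)² = 43.83²; (x + 3.8)² + (y − 2.5)² = 48.80².
Subtracting pairs of circle equations eliminates x²+y² and gives linear equations (the radical axes):
28.4 x + 58.0 y = 997.17
11.2 x − 12.6 y = -894.39
Solving the 2×2 system: x ≈ -39.0, y ≈ 36.3 km.

x ≈ -39.0 km, y ≈ 36.3 km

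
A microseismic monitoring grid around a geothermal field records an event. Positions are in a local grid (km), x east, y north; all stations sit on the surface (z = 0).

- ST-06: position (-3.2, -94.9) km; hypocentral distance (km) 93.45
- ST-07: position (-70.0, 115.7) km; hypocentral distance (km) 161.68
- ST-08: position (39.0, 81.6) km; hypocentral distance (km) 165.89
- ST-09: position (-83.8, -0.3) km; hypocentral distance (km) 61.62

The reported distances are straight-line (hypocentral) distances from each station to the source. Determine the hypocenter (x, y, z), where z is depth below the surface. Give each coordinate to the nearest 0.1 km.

x ≈ -65.2 km, y ≈ -40.0 km, depth ≈ 43.3 km

Each station gives a sphere (x−x_i)² + (y−y_i)² + z² = d_i² (stations at z=0).
Subtracting the ST-06 sphere from ST-07 and ST-08: z² cancels, leaving linear equations in x and y:
-133.6 x + 421.2 y = -8137.28
84.4 x + 353.0 y = -19623.28
Solving: x ≈ -65.202, y ≈ -40.001 km (keep extra digits for the depth step; rounded: -65.2, -40.0).
Then from the ST-06 sphere: z² = 93.45² − (x + 3.2)² − (y + 94.9)² with x = -65.202, y = -40.001, so z ≈ 43.298 ≈ 43.3 km.
Check against ST-09 (with the unrounded solution): distance 61.62 ≈ 61.62 km. ✓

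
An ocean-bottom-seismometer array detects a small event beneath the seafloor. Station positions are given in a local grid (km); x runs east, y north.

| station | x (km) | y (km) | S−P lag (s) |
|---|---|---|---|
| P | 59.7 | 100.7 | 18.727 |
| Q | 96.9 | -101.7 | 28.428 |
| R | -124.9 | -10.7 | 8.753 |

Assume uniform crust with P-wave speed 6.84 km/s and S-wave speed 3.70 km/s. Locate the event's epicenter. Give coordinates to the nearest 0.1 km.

(-80.1, 43.8)

Distance from S−P lag: d = Δt · v_P v_S / (v_P − v_S) = Δt · (6.84·3.70)/(6.84−3.70) ≈ 8.0599·Δt.
So d_P = 150.94, d_Q = 229.13, d_R = 70.55 km.
Circle about each station: (x − 59.7)² + (y − 100.7)² = 150.94²; (x − 96.9)² + (y + 101.7)² = 229.13²; (x + 124.9)² + (y + 10.7)² = 70.55².
Subtracting the P equation from the Q and R equations removes the quadratic terms:
74.4 x − 404.8 y = -23689.75
-369.2 x − 222.8 y = 19815.50
Solving the 2×2 system: x ≈ -80.1, y ≈ 43.8 km.
Check against P (with the unrounded x, y): √((x − 59.7)²+(y − 100.7)²) = 150.94 ≈ 150.94 km. ✓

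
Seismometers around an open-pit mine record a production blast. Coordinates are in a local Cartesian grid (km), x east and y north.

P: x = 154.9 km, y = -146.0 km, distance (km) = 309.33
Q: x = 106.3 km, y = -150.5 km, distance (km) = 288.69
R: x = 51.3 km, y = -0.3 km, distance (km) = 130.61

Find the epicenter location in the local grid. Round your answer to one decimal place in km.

-20.2 km east, 109.0 km north

Circle about each station: (x − 154.9)² + (y + 146.0)² = 309.33²; (x − 106.3)² + (y + 150.5)² = 288.69²; (x − 51.3)² + (y + 0.3)² = 130.61².
Subtracting pairs of circle equations eliminates x²+y² and gives linear equations (the radical axes):
-97.2 x − 9.0 y = 983.06
-207.2 x + 291.4 y = 35947.85
Solving the 2×2 system: x ≈ -20.2, y ≈ 109.0 km.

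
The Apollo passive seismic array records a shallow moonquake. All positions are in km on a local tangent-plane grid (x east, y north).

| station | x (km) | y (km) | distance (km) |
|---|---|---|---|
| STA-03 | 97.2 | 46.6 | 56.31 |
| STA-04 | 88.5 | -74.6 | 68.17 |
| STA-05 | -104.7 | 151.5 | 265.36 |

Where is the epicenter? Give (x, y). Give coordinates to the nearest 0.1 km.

Circle about each station: (x − 97.2)² + (y − 46.6)² = 56.31²; (x − 88.5)² + (y + 74.6)² = 68.17²; (x + 104.7)² + (y − 151.5)² = 265.36².
Subtracting pairs of circle equations eliminates x²+y² and gives linear equations (the radical axes):
-17.4 x − 242.4 y = 301.68
-403.8 x + 209.8 y = -44950.17
Solving the 2×2 system: x ≈ 106.7, y ≈ -8.9 km.

x ≈ 106.7 km, y ≈ -8.9 km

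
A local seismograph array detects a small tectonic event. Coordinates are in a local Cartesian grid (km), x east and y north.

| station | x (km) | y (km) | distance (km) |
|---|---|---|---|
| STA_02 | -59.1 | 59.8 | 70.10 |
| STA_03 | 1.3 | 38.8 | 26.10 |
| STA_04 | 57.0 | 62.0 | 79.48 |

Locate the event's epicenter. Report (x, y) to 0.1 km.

(-6.2, 13.8)

Circle about each station: (x + 59.1)² + (y − 59.8)² = 70.10²; (x − 1.3)² + (y − 38.8)² = 26.10²; (x − 57.0)² + (y − 62.0)² = 79.48².
Subtracting pairs of circle equations eliminates x²+y² and gives linear equations (the radical axes):
120.8 x − 42.0 y = -1328.92
232.2 x + 4.4 y = -1378.91
Solving the 2×2 system: x ≈ -6.2, y ≈ 13.8 km.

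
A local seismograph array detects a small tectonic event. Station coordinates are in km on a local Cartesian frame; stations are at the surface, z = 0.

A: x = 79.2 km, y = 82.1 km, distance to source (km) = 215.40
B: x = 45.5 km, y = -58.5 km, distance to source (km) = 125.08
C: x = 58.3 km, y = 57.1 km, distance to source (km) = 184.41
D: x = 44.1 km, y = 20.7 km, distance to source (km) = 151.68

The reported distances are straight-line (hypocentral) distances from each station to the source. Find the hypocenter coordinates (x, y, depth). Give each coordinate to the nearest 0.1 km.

(-63.9, -67.3, 60.0)

Each station gives a sphere (x−x_i)² + (y−y_i)² + z² = d_i² (stations at z=0).
Subtracting the A sphere from B and C: z² cancels, leaving linear equations in x and y:
-67.4 x − 281.2 y = 23231.60
-41.8 x − 50.0 y = 6036.36
Solving: x ≈ -63.912, y ≈ -67.297 km (keep extra digits for the depth step; rounded: -63.9, -67.3).
Then from the A sphere: z² = 215.40² − (x − 79.2)² − (y − 82.1)² with x = -63.912, y = -67.297, so z ≈ 59.972 ≈ 60.0 km.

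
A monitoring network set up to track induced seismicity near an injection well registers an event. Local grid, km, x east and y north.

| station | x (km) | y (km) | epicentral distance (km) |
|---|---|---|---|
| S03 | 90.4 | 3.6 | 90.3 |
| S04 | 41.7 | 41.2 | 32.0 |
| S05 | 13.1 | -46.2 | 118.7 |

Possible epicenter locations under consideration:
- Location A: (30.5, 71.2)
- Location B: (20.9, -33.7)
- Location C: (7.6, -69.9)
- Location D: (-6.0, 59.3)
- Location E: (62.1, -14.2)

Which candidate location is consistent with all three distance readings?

For each candidate, compare |candidate − station| to the reported distance:
Location A: residuals S03 0.0, S04 0.0, S05 0.0 → max 0.0 km
Location B: residuals S03 11.4, S04 45.7, S05 104.0 → max 104.0 km
Location C: residuals S03 20.4, S04 84.2, S05 94.4 → max 94.4 km
Location D: residuals S03 21.0, S04 19.0, S05 11.5 → max 21.0 km
Location E: residuals S03 56.9, S04 27.0, S05 60.2 → max 60.2 km
Only Location A has all residuals ≈ 0.

Location A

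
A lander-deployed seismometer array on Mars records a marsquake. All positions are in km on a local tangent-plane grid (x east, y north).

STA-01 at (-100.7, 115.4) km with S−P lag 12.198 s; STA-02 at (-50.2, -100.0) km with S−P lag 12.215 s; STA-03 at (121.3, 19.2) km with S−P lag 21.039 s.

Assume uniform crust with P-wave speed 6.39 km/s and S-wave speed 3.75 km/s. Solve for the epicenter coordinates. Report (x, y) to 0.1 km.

Distance from S−P lag: d = Δt · v_P v_S / (v_P − v_S) = Δt · (6.39·3.75)/(6.39−3.75) ≈ 9.0767·Δt.
So d_STA-01 = 110.72, d_STA-02 = 110.87, d_STA-03 = 190.96 km.
Circle about each station: (x + 100.7)² + (y − 115.4)² = 110.72²; (x + 50.2)² + (y + 100.0)² = 110.87²; (x − 121.3)² + (y − 19.2)² = 190.96².
Subtracting pairs of circle equations eliminates x²+y² and gives linear equations (the radical axes):
101.0 x − 430.8 y = -10970.85
444.0 x − 192.4 y = -32582.12
Solving the 2×2 system: x ≈ -69.4, y ≈ 9.2 km.

x ≈ -69.4 km, y ≈ 9.2 km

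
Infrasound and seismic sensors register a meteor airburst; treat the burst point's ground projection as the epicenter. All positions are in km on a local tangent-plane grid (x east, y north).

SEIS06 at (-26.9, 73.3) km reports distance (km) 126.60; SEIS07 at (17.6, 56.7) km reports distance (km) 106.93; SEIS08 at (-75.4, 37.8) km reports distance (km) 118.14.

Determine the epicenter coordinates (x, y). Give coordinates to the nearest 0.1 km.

(4.3, -49.4)

Circle about each station: (x + 26.9)² + (y − 73.3)² = 126.60²; (x − 17.6)² + (y − 56.7)² = 106.93²; (x + 75.4)² + (y − 37.8)² = 118.14².
Subtracting pairs of circle equations eliminates x²+y² and gives linear equations (the radical axes):
89.0 x − 33.2 y = 2021.69
-97.0 x − 71.0 y = 3088.00
Solving the 2×2 system: x ≈ 4.3, y ≈ -49.4 km.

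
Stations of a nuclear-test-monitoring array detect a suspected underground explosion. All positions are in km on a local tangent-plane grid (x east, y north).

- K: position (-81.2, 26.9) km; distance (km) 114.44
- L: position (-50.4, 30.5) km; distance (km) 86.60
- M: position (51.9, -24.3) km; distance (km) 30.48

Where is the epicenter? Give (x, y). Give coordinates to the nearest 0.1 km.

Circle about each station: (x + 81.2)² + (y − 26.9)² = 114.44²; (x + 50.4)² + (y − 30.5)² = 86.60²; (x − 51.9)² + (y + 24.3)² = 30.48².
Subtracting pairs of circle equations eliminates x²+y² and gives linear equations (the radical axes):
61.6 x + 7.2 y = 1750.31
266.2 x − 102.4 y = 8134.53
Solving the 2×2 system: x ≈ 28.9, y ≈ -4.3 km.
Check against K (with the unrounded x, y): √((x + 81.2)²+(y − 26.9)²) = 114.44 ≈ 114.44 km. ✓

(28.9, -4.3)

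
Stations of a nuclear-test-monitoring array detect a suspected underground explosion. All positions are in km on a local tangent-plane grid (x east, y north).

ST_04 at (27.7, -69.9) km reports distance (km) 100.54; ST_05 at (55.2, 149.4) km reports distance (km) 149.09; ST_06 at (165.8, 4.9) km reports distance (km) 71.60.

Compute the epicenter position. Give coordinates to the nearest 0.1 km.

Circle about each station: (x − 27.7)² + (y + 69.9)² = 100.54²; (x − 55.2)² + (y − 149.4)² = 149.09²; (x − 165.8)² + (y − 4.9)² = 71.60².
Subtracting the ST_04 equation from the ST_05 and ST_06 equations removes the quadratic terms:
55.0 x + 438.6 y = 7594.56
276.2 x + 149.6 y = 26842.08
Solving the 2×2 system: x ≈ 94.2, y ≈ 5.5 km.
Check against ST_04 (with the unrounded x, y): √((x − 27.7)²+(y + 69.9)²) = 100.54 ≈ 100.54 km. ✓

(94.2, 5.5)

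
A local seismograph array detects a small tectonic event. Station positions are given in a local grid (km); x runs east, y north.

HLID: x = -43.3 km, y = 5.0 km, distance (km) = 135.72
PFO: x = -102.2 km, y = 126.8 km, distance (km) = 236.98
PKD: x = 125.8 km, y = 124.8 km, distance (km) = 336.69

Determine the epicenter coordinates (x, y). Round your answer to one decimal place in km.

-115.7 km east, -109.8 km north

Circle about each station: (x + 43.3)² + (y − 5.0)² = 135.72²; (x + 102.2)² + (y − 126.8)² = 236.98²; (x − 125.8)² + (y − 124.8)² = 336.69².
Subtracting pairs of circle equations eliminates x²+y² and gives linear equations (the radical axes):
-117.8 x + 243.6 y = -13116.41
338.2 x + 239.6 y = -65439.45
Solving the 2×2 system: x ≈ -115.7, y ≈ -109.8 km.
Check against HLID (with the unrounded x, y): √((x + 43.3)²+(y − 5.0)²) = 135.72 ≈ 135.72 km. ✓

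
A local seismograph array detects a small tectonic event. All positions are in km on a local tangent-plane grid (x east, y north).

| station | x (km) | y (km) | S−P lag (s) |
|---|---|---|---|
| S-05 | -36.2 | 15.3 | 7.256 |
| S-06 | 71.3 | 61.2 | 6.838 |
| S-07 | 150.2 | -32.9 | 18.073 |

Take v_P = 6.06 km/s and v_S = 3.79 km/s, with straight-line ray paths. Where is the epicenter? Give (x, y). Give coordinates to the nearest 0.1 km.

Distance from S−P lag: d = Δt · v_P v_S / (v_P − v_S) = Δt · (6.06·3.79)/(6.06−3.79) ≈ 10.1178·Δt.
So d_S-05 = 73.41, d_S-06 = 69.19, d_S-07 = 182.86 km.
Circle about each station: (x + 36.2)² + (y − 15.3)² = 73.41²; (x − 71.3)² + (y − 61.2)² = 69.19²; (x − 150.2)² + (y + 32.9)² = 182.86².
Subtracting the S-05 equation from the S-06 and S-07 equations removes the quadratic terms:
215.0 x + 91.8 y = 7886.37
372.8 x − 96.4 y = -5950.83
Solving the 2×2 system: x ≈ 3.9, y ≈ 76.8 km.

(3.9, 76.8)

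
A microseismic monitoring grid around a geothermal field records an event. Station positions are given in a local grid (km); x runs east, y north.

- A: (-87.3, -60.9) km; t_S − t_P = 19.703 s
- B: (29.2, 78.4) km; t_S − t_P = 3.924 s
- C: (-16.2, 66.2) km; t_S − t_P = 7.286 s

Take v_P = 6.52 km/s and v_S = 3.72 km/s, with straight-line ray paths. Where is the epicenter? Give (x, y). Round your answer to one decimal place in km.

44.2 km east, 47.9 km north

Distance from S−P lag: d = Δt · v_P v_S / (v_P − v_S) = Δt · (6.52·3.72)/(6.52−3.72) ≈ 8.6623·Δt.
So d_A = 170.67, d_B = 33.99, d_C = 63.11 km.
Circle about each station: (x + 87.3)² + (y + 60.9)² = 170.67²; (x − 29.2)² + (y − 78.4)² = 33.99²; (x + 16.2)² + (y − 66.2)² = 63.11².
Subtracting the A equation from the B and C equations removes the quadratic terms:
233.0 x + 278.6 y = 23642.03
142.2 x + 254.2 y = 18460.16
Solving the 2×2 system: x ≈ 44.2, y ≈ 47.9 km.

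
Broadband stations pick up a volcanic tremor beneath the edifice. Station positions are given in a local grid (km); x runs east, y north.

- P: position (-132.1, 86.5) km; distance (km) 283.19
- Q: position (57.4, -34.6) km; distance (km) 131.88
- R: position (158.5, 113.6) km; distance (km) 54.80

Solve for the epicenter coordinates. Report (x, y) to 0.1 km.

Circle about each station: (x + 132.1)² + (y − 86.5)² = 283.19²; (x − 57.4)² + (y + 34.6)² = 131.88²; (x − 158.5)² + (y − 113.6)² = 54.80².
Subtracting the P equation from the Q and R equations removes the quadratic terms:
379.0 x − 242.2 y = 42363.50
581.2 x + 54.2 y = 90288.09
Solving the 2×2 system: x ≈ 149.8, y ≈ 59.5 km.
Check against P (with the unrounded x, y): √((x + 132.1)²+(y − 86.5)²) = 283.19 ≈ 283.19 km. ✓

(149.8, 59.5)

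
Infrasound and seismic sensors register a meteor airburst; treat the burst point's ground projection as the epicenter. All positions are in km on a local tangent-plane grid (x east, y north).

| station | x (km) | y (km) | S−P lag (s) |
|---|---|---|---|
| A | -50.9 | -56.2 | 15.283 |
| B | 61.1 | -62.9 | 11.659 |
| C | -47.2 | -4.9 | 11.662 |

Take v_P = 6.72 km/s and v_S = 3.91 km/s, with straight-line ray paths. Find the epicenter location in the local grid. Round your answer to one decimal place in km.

Distance from S−P lag: d = Δt · v_P v_S / (v_P − v_S) = Δt · (6.72·3.91)/(6.72−3.91) ≈ 9.3506·Δt.
So d_A = 142.91, d_B = 109.02, d_C = 109.05 km.
Circle about each station: (x + 50.9)² + (y + 56.2)² = 142.91²; (x − 61.1)² + (y + 62.9)² = 109.02²; (x + 47.2)² + (y + 4.9)² = 109.05².
Subtracting the A equation from the B and C equations removes the quadratic terms:
224.0 x − 13.4 y = 10478.28
7.4 x + 102.6 y = 5033.97
Solving the 2×2 system: x ≈ 49.5, y ≈ 45.5 km.

x ≈ 49.5 km, y ≈ 45.5 km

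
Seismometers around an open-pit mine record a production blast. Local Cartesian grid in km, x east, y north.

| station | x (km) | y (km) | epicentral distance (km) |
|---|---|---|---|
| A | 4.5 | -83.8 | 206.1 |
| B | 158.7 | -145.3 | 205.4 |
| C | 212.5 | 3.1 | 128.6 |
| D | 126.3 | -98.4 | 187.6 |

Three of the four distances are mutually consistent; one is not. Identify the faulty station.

Solve using three stations at a time. Using A, C, D (subtract circle equations pairwise → linear system) gives (x, y) ≈ (116.9, 88.9).
Distances from that point to each station vs reported:
  A: calculated 206.0 vs reported 206.1 → residual 0.1 km
  B: calculated 237.9 vs reported 205.4 → residual 32.5 km
  C: calculated 128.5 vs reported 128.6 → residual 0.1 km
  D: calculated 187.5 vs reported 187.6 → residual 0.1 km
A, C, D are mutually consistent (residuals ≈ 0); B is off by 32.5 km.

B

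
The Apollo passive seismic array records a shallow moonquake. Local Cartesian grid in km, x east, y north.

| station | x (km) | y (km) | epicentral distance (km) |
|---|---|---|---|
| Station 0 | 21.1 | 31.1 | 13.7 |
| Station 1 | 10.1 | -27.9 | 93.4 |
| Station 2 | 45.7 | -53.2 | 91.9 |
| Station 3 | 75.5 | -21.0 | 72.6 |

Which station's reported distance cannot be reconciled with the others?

Station 1

Solve using three stations at a time. Using Station 0, Station 2, Station 3 (subtract circle equations pairwise → linear system) gives (x, y) ≈ (32.9, 37.8).
Distances from that point to each station vs reported:
  Station 0: calculated 13.6 vs reported 13.7 → residual 0.1 km
  Station 1: calculated 69.6 vs reported 93.4 → residual 23.8 km
  Station 2: calculated 91.9 vs reported 91.9 → residual 0.0 km
  Station 3: calculated 72.6 vs reported 72.6 → residual 0.0 km
Station 0, Station 2, Station 3 are mutually consistent (residuals ≈ 0); Station 1 is off by 23.8 km.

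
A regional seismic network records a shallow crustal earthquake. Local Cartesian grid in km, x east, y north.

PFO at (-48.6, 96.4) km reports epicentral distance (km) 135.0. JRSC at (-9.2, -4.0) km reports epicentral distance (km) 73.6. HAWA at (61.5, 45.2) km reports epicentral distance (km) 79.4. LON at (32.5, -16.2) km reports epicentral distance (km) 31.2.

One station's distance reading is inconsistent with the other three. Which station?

PFO

Solve using three stations at a time. Using JRSC, HAWA, LON (subtract circle equations pairwise → linear system) gives (x, y) ≈ (57.9, -34.1).
Distances from that point to each station vs reported:
  PFO: calculated 168.4 vs reported 135.0 → residual 33.4 km
  JRSC: calculated 73.5 vs reported 73.6 → residual 0.1 km
  HAWA: calculated 79.3 vs reported 79.4 → residual 0.1 km
  LON: calculated 31.1 vs reported 31.2 → residual 0.1 km
JRSC, HAWA, LON are mutually consistent (residuals ≈ 0); PFO is off by 33.4 km.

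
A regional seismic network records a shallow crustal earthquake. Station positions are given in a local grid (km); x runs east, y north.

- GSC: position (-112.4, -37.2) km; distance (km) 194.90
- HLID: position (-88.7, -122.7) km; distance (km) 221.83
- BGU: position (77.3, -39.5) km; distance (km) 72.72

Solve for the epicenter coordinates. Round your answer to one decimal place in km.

Circle about each station: (x + 112.4)² + (y + 37.2)² = 194.90²; (x + 88.7)² + (y + 122.7)² = 221.83²; (x − 77.3)² + (y + 39.5)² = 72.72².
Subtracting pairs of circle equations eliminates x²+y² and gives linear equations (the radical axes):
47.4 x − 171.0 y = -2317.16
379.4 x − 4.6 y = 26215.75
Solving the 2×2 system: x ≈ 69.5, y ≈ 32.8 km.

(69.5, 32.8)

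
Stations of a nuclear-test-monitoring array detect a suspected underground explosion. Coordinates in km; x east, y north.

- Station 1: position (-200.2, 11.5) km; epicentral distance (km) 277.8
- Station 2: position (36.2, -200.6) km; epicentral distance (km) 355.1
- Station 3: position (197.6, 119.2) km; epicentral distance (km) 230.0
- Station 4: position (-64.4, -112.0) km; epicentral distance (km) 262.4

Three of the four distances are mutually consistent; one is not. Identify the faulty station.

Solve using three stations at a time. Using Station 2, Station 3, Station 4 (subtract circle equations pairwise → linear system) gives (x, y) ≈ (-30.5, 148.1).
Distances from that point to each station vs reported:
  Station 1: calculated 217.9 vs reported 277.8 → residual 59.9 km
  Station 2: calculated 355.0 vs reported 355.1 → residual 0.1 km
  Station 3: calculated 229.9 vs reported 230.0 → residual 0.1 km
  Station 4: calculated 262.3 vs reported 262.4 → residual 0.1 km
Station 2, Station 3, Station 4 are mutually consistent (residuals ≈ 0); Station 1 is off by 59.9 km.

Station 1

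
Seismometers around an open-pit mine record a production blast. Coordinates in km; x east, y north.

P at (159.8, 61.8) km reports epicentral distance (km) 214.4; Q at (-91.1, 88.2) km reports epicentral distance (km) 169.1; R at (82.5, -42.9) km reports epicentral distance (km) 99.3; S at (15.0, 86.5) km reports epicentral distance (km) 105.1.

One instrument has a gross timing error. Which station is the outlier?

S

Solve using three stations at a time. Using P, Q, R (subtract circle equations pairwise → linear system) gives (x, y) ≈ (-14.8, -62.6).
Distances from that point to each station vs reported:
  P: calculated 214.4 vs reported 214.4 → residual 0.0 km
  Q: calculated 169.1 vs reported 169.1 → residual 0.0 km
  R: calculated 99.2 vs reported 99.3 → residual 0.1 km
  S: calculated 152.1 vs reported 105.1 → residual 47.0 km
P, Q, R are mutually consistent (residuals ≈ 0); S is off by 47.0 km.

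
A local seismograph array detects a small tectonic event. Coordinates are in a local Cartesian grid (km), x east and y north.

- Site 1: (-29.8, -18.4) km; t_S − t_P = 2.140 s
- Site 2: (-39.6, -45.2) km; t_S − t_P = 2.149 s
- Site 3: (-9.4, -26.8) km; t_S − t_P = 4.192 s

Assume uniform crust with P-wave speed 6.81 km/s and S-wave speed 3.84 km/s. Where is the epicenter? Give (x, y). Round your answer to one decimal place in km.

Distance from S−P lag: d = Δt · v_P v_S / (v_P − v_S) = Δt · (6.81·3.84)/(6.81−3.84) ≈ 8.8048·Δt.
So d_Site 1 = 18.84, d_Site 2 = 18.92, d_Site 3 = 36.91 km.
Circle about each station: (x + 29.8)² + (y + 18.4)² = 18.84²; (x + 39.6)² + (y + 45.2)² = 18.92²; (x + 9.4)² + (y + 26.8)² = 36.91².
Subtracting the Site 1 equation from the Site 2 and Site 3 equations removes the quadratic terms:
-19.6 x − 53.6 y = 2381.58
40.8 x − 16.8 y = -1427.40
Solving the 2×2 system: x ≈ -46.3, y ≈ -27.5 km.

-46.3 km east, -27.5 km north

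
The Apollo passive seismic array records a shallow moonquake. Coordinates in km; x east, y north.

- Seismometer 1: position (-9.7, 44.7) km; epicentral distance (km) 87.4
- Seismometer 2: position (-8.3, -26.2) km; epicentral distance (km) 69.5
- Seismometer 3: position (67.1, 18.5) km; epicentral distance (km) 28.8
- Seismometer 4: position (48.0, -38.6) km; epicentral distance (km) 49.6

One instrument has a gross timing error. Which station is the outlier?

Seismometer 4

Solve using three stations at a time. Using Seismometer 1, Seismometer 2, Seismometer 3 (subtract circle equations pairwise → linear system) gives (x, y) ≈ (59.1, -9.2).
Distances from that point to each station vs reported:
  Seismometer 1: calculated 87.4 vs reported 87.4 → residual 0.0 km
  Seismometer 2: calculated 69.5 vs reported 69.5 → residual 0.0 km
  Seismometer 3: calculated 28.8 vs reported 28.8 → residual 0.0 km
  Seismometer 4: calculated 31.4 vs reported 49.6 → residual 18.2 km
Seismometer 1, Seismometer 2, Seismometer 3 are mutually consistent (residuals ≈ 0); Seismometer 4 is off by 18.2 km.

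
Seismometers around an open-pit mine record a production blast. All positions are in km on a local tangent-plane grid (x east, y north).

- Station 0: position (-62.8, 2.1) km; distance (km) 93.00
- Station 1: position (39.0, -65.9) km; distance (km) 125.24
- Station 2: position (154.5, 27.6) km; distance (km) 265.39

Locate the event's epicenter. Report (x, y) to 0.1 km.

(-84.2, -88.4)

Circle about each station: (x + 62.8)² + (y − 2.1)² = 93.00²; (x − 39.0)² + (y + 65.9)² = 125.24²; (x − 154.5)² + (y − 27.6)² = 265.39².
Subtracting pairs of circle equations eliminates x²+y² and gives linear equations (the radical axes):
203.6 x − 136.0 y = -5120.50
434.6 x + 51.0 y = -41099.09
Solving the 2×2 system: x ≈ -84.2, y ≈ -88.4 km.
Check against Station 0 (with the unrounded x, y): √((x + 62.8)²+(y − 2.1)²) = 92.99 ≈ 93.00 km. ✓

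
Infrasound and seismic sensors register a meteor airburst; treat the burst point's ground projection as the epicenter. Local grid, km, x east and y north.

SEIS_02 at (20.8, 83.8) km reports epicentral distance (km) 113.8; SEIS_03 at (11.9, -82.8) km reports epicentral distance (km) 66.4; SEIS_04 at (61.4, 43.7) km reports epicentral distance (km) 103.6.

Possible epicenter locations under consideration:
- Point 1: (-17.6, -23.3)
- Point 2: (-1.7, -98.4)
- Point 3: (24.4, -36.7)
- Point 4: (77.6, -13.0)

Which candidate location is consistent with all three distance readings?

For each candidate, compare |candidate − station| to the reported distance:
Point 1: residuals SEIS_02 0.0, SEIS_03 0.0, SEIS_04 0.0 → max 0.0 km
Point 2: residuals SEIS_02 69.8, SEIS_03 45.7, SEIS_04 51.9 → max 69.8 km
Point 3: residuals SEIS_02 6.8, SEIS_03 18.6, SEIS_04 15.1 → max 18.6 km
Point 4: residuals SEIS_02 1.6, SEIS_03 29.5, SEIS_04 44.6 → max 44.6 km
Only Point 1 has all residuals ≈ 0.

Point 1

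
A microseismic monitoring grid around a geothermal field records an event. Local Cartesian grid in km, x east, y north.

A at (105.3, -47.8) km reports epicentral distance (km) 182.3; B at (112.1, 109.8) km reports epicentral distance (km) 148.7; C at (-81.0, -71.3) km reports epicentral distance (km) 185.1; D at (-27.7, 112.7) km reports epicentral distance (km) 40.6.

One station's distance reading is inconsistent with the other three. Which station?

C

Solve using three stations at a time. Using A, B, D (subtract circle equations pairwise → linear system) gives (x, y) ≈ (-31.8, 72.3).
Distances from that point to each station vs reported:
  A: calculated 182.3 vs reported 182.3 → residual 0.0 km
  B: calculated 148.7 vs reported 148.7 → residual 0.0 km
  C: calculated 151.8 vs reported 185.1 → residual 33.3 km
  D: calculated 40.6 vs reported 40.6 → residual 0.0 km
A, B, D are mutually consistent (residuals ≈ 0); C is off by 33.3 km.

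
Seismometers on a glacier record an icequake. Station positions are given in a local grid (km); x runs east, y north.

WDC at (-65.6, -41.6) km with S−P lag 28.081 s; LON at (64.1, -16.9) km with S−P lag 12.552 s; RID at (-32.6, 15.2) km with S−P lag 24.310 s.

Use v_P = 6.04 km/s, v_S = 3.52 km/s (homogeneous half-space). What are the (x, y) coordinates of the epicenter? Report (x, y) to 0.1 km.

x ≈ 170.0 km, y ≈ -16.7 km

Distance from S−P lag: d = Δt · v_P v_S / (v_P − v_S) = Δt · (6.04·3.52)/(6.04−3.52) ≈ 8.4368·Δt.
So d_WDC = 236.91, d_LON = 105.90, d_RID = 205.10 km.
Circle about each station: (x + 65.6)² + (y + 41.6)² = 236.91²; (x − 64.1)² + (y + 16.9)² = 105.90²; (x + 32.6)² + (y − 15.2)² = 205.10².
Subtracting pairs of circle equations eliminates x²+y² and gives linear equations (the radical axes):
259.4 x + 49.4 y = 43272.04
66.0 x + 113.6 y = 9320.22
Solving the 2×2 system: x ≈ 170.0, y ≈ -16.7 km.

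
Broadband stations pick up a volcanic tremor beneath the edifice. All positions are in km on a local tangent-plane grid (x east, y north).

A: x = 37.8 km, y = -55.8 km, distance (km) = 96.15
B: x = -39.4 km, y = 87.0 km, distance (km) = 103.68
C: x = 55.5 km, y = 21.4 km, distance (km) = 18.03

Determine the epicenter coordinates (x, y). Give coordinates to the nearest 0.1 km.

Circle about each station: (x − 37.8)² + (y + 55.8)² = 96.15²; (x + 39.4)² + (y − 87.0)² = 103.68²; (x − 55.5)² + (y − 21.4)² = 18.03².
Subtracting pairs of circle equations eliminates x²+y² and gives linear equations (the radical axes):
-154.4 x + 285.6 y = 3074.16
35.4 x + 154.4 y = 7915.47
Solving the 2×2 system: x ≈ 52.6, y ≈ 39.2 km.

(52.6, 39.2)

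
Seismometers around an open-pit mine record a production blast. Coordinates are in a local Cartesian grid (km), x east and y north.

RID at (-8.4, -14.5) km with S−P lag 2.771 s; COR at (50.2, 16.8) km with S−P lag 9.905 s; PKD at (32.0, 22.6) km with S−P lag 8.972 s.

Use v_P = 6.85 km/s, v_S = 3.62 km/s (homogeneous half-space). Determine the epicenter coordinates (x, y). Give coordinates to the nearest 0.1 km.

-5.0 km east, -35.5 km north

Distance from S−P lag: d = Δt · v_P v_S / (v_P − v_S) = Δt · (6.85·3.62)/(6.85−3.62) ≈ 7.6771·Δt.
So d_RID = 21.27, d_COR = 76.04, d_PKD = 68.88 km.
Circle about each station: (x + 8.4)² + (y + 14.5)² = 21.27²; (x − 50.2)² + (y − 16.8)² = 76.04²; (x − 32.0)² + (y − 22.6)² = 68.88².
Subtracting the RID equation from the COR and PKD equations removes the quadratic terms:
117.2 x + 62.6 y = -2808.20
80.8 x + 74.2 y = -3038.09
Solving the 2×2 system: x ≈ -5.0, y ≈ -35.5 km.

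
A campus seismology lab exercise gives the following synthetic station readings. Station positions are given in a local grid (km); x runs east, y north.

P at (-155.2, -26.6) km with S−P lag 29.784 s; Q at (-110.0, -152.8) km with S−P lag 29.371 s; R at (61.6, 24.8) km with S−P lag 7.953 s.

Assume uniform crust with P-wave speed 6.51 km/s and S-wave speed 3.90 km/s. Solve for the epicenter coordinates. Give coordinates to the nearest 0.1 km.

x ≈ 133.6 km, y ≈ -3.5 km

Distance from S−P lag: d = Δt · v_P v_S / (v_P − v_S) = Δt · (6.51·3.90)/(6.51−3.90) ≈ 9.7276·Δt.
So d_P = 289.73, d_Q = 285.71, d_R = 77.36 km.
Circle about each station: (x + 155.2)² + (y + 26.6)² = 289.73²; (x + 110.0)² + (y + 152.8)² = 285.71²; (x − 61.6)² + (y − 24.8)² = 77.36².
Subtracting the P equation from the Q and R equations removes the quadratic terms:
90.4 x − 252.4 y = 12966.51
433.6 x + 102.8 y = 57573.90
Solving the 2×2 system: x ≈ 133.6, y ≈ -3.5 km.
Check against P (with the unrounded x, y): √((x + 155.2)²+(y + 26.6)²) = 289.74 ≈ 289.73 km. ✓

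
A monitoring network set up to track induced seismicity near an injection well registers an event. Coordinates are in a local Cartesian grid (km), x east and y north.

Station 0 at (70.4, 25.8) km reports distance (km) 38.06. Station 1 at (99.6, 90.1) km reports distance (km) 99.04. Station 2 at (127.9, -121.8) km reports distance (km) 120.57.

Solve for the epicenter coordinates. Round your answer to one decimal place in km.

(87.5, -8.2)

Circle about each station: (x − 70.4)² + (y − 25.8)² = 38.06²; (x − 99.6)² + (y − 90.1)² = 99.04²; (x − 127.9)² + (y + 121.8)² = 120.57².
Subtracting pairs of circle equations eliminates x²+y² and gives linear equations (the radical axes):
58.4 x + 128.6 y = 4056.01
115.0 x − 295.2 y = 12483.29
Solving the 2×2 system: x ≈ 87.5, y ≈ -8.2 km.
Check against Station 0 (with the unrounded x, y): √((x − 70.4)²+(y − 25.8)²) = 38.06 ≈ 38.06 km. ✓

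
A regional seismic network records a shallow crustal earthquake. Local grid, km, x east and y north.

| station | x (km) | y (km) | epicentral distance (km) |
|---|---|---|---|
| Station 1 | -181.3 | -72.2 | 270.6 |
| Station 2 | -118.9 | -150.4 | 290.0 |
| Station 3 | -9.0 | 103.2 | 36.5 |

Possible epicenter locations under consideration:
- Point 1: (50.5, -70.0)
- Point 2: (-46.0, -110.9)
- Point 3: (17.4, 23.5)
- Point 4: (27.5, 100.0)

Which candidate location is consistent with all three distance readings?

Point 4

For each candidate, compare |candidate − station| to the reported distance:
Point 1: residuals Station 1 38.8, Station 2 102.5, Station 3 146.6 → max 146.6 km
Point 2: residuals Station 1 129.9, Station 2 207.1, Station 3 180.8 → max 207.1 km
Point 3: residuals Station 1 50.1, Station 2 69.1, Station 3 47.5 → max 69.1 km
Point 4: residuals Station 1 0.0, Station 2 0.1, Station 3 0.1 → max 0.1 km
Only Point 4 has all residuals ≈ 0.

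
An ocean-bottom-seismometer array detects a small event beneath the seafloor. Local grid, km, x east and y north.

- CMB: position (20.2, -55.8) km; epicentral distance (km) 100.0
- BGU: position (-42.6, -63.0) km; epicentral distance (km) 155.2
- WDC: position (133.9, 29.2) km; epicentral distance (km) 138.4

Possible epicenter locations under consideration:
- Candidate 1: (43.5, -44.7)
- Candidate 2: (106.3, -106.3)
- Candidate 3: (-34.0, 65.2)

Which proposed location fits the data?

Candidate 2

For each candidate, compare |candidate − station| to the reported distance:
Candidate 1: residuals CMB 74.2, BGU 67.2, WDC 21.6 → max 74.2 km
Candidate 2: residuals CMB 0.2, BGU 0.1, WDC 0.1 → max 0.2 km
Candidate 3: residuals CMB 32.6, BGU 26.7, WDC 33.3 → max 33.3 km
Only Candidate 2 has all residuals ≈ 0.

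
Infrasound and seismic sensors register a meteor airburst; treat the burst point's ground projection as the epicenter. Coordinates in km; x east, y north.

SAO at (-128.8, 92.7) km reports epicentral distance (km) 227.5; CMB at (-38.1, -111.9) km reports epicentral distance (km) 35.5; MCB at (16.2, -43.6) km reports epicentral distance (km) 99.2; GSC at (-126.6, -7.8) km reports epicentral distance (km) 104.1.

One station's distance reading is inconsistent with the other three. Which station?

Solve using three stations at a time. Using CMB, MCB, GSC (subtract circle equations pairwise → linear system) gives (x, y) ≈ (-68.9, -94.5).
Distances from that point to each station vs reported:
  SAO: calculated 196.5 vs reported 227.5 → residual 31.0 km
  CMB: calculated 35.4 vs reported 35.5 → residual 0.1 km
  MCB: calculated 99.2 vs reported 99.2 → residual 0.0 km
  GSC: calculated 104.1 vs reported 104.1 → residual 0.0 km
CMB, MCB, GSC are mutually consistent (residuals ≈ 0); SAO is off by 31.0 km.

SAO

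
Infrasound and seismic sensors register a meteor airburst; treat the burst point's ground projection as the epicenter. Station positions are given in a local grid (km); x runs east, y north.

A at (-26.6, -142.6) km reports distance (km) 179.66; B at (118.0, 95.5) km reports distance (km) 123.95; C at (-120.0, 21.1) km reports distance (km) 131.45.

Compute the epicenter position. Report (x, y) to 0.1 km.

Circle about each station: (x + 26.6)² + (y + 142.6)² = 179.66²; (x − 118.0)² + (y − 95.5)² = 123.95²; (x + 120.0)² + (y − 21.1)² = 131.45².
Subtracting pairs of circle equations eliminates x²+y² and gives linear equations (the radical axes):
289.2 x + 476.2 y = 18916.04
-186.8 x + 327.4 y = 8801.50
Solving the 2×2 system: x ≈ 10.9, y ≈ 33.1 km.

10.9 km east, 33.1 km north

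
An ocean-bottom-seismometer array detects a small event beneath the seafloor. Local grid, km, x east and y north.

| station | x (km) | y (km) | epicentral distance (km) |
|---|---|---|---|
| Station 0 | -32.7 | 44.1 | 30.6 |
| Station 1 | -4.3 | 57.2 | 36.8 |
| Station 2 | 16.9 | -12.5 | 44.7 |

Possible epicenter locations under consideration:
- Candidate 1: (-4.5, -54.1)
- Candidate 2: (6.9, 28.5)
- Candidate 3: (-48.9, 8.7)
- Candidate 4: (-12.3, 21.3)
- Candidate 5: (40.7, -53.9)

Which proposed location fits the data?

For each candidate, compare |candidate − station| to the reported distance:
Candidate 1: residuals Station 0 71.6, Station 1 74.5, Station 2 2.1 → max 74.5 km
Candidate 2: residuals Station 0 12.0, Station 1 6.0, Station 2 2.5 → max 12.0 km
Candidate 3: residuals Station 0 8.3, Station 1 29.1, Station 2 24.4 → max 29.1 km
Candidate 4: residuals Station 0 0.0, Station 1 0.0, Station 2 0.0 → max 0.0 km
Candidate 5: residuals Station 0 91.8, Station 1 83.1, Station 2 3.1 → max 91.8 km
Only Candidate 4 has all residuals ≈ 0.

Candidate 4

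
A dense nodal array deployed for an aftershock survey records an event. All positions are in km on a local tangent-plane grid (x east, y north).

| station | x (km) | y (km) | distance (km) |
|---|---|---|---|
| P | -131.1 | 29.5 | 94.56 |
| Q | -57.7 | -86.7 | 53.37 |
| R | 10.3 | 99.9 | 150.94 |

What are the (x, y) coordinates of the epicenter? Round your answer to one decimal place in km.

(-60.5, -33.4)

Circle about each station: (x + 131.1)² + (y − 29.5)² = 94.56²; (x + 57.7)² + (y + 86.7)² = 53.37²; (x − 10.3)² + (y − 99.9)² = 150.94².
Subtracting the P equation from the Q and R equations removes the quadratic terms:
146.8 x − 232.4 y = -1118.04
282.8 x + 140.8 y = -21812.65
Solving the 2×2 system: x ≈ -60.5, y ≈ -33.4 km.
Check against P (with the unrounded x, y): √((x + 131.1)²+(y − 29.5)²) = 94.56 ≈ 94.56 km. ✓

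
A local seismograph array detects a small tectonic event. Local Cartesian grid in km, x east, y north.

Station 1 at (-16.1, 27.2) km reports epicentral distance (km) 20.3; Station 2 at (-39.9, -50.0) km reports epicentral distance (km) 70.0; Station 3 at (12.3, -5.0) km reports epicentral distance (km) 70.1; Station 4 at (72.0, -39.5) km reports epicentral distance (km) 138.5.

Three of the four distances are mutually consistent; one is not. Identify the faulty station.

Station 1

Solve using three stations at a time. Using Station 2, Station 3, Station 4 (subtract circle equations pairwise → linear system) gives (x, y) ≈ (-53.7, 18.6).
Distances from that point to each station vs reported:
  Station 1: calculated 38.6 vs reported 20.3 → residual 18.3 km
  Station 2: calculated 70.0 vs reported 70.0 → residual 0.0 km
  Station 3: calculated 70.1 vs reported 70.1 → residual 0.0 km
  Station 4: calculated 138.5 vs reported 138.5 → residual 0.0 km
Station 2, Station 3, Station 4 are mutually consistent (residuals ≈ 0); Station 1 is off by 18.3 km.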